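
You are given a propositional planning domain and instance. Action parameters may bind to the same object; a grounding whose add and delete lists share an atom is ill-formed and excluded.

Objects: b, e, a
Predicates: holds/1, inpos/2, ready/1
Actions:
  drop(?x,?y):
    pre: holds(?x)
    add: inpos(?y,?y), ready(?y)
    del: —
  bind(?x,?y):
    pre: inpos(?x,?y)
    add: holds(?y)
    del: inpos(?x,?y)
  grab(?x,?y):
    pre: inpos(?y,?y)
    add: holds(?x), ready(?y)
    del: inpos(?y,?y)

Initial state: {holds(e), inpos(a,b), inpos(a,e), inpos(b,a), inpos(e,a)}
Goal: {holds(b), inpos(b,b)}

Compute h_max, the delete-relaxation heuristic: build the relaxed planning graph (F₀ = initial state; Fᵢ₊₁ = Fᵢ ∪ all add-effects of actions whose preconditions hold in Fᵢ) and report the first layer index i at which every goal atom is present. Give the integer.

1

F0 = init (5 atoms)
F1 = F0 ∪ {holds(a), holds(b), inpos(a,a), inpos(b,b), inpos(e,e), ready(a), ready(b), ready(e)}  (13 atoms)
goal ⊆ F1  ⇒  h_max = 1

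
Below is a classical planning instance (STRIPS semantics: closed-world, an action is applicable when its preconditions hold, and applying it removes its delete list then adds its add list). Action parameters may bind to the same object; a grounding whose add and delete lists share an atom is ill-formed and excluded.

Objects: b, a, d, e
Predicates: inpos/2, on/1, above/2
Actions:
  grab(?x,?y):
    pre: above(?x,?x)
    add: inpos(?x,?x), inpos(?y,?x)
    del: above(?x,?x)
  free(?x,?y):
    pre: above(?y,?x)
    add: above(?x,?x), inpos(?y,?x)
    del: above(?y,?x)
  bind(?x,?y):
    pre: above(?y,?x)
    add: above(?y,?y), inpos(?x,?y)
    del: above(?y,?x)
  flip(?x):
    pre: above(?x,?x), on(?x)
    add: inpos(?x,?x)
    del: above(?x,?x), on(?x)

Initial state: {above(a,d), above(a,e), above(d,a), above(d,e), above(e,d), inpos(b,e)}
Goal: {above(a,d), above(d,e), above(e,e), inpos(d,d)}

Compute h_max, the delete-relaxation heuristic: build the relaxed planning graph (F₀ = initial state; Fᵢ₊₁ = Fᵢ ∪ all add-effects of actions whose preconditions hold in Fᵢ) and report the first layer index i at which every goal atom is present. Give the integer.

F0 = init (6 atoms)
F1 = F0 ∪ {above(a,a), above(d,d), above(e,e), inpos(a,d), inpos(a,e), inpos(d,a), inpos(d,e), inpos(e,a), inpos(e,d)}  (15 atoms)
F2 = F1 ∪ {inpos(a,a), inpos(b,a), inpos(b,d), inpos(d,d), inpos(e,e)}  (20 atoms)
goal ⊆ F2  ⇒  h_max = 2

2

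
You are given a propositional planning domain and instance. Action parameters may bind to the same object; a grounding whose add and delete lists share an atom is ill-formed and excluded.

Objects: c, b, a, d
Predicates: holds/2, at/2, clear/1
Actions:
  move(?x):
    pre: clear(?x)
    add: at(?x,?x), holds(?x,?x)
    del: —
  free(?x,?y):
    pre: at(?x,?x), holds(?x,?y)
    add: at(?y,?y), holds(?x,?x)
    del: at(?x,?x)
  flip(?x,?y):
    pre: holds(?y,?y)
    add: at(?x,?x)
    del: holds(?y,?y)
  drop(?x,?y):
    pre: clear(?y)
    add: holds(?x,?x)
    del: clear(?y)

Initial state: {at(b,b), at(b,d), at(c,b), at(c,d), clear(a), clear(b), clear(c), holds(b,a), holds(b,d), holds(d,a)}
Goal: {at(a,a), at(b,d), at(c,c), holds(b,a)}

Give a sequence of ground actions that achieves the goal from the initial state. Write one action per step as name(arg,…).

1. move(c)  →  {at(b,b), at(b,d), at(c,b), at(c,c), at(c,d), clear(a), clear(b), clear(c), holds(b,a), holds(b,d), holds(c,c), holds(d,a)}
2. move(a)  →  {at(a,a), at(b,b), at(b,d), at(c,b), at(c,c), at(c,d), clear(a), clear(b), clear(c), holds(a,a), holds(b,a), holds(b,d), holds(c,c), holds(d,a)}

move(c); move(a)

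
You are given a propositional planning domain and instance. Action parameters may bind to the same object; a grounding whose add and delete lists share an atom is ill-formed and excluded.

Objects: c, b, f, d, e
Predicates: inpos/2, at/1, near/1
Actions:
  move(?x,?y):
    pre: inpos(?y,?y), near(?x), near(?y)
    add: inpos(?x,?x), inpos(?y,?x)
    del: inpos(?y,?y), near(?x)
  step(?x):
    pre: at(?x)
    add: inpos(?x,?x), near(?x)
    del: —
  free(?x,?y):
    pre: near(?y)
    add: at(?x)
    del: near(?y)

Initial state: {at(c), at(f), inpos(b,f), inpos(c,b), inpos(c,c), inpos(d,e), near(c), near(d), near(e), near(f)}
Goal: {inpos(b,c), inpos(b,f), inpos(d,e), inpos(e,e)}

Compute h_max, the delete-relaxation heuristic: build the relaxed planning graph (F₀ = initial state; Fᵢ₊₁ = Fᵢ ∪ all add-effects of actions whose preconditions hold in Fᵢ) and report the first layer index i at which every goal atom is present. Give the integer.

3

F0 = init (10 atoms)
F1 = F0 ∪ {at(b), at(d), at(e), inpos(c,d), inpos(c,e), inpos(c,f), inpos(d,d), inpos(e,e), inpos(f,f)}  (19 atoms)
F2 = F1 ∪ {inpos(b,b), inpos(d,c), inpos(d,f), inpos(e,c), inpos(e,d), inpos(e,f), inpos(f,c), inpos(f,d), inpos(f,e), near(b)}  (29 atoms)
F3 = F2 ∪ {inpos(b,c), inpos(b,d), inpos(b,e), inpos(d,b), inpos(e,b), inpos(f,b)}  (35 atoms)
goal ⊆ F3  ⇒  h_max = 3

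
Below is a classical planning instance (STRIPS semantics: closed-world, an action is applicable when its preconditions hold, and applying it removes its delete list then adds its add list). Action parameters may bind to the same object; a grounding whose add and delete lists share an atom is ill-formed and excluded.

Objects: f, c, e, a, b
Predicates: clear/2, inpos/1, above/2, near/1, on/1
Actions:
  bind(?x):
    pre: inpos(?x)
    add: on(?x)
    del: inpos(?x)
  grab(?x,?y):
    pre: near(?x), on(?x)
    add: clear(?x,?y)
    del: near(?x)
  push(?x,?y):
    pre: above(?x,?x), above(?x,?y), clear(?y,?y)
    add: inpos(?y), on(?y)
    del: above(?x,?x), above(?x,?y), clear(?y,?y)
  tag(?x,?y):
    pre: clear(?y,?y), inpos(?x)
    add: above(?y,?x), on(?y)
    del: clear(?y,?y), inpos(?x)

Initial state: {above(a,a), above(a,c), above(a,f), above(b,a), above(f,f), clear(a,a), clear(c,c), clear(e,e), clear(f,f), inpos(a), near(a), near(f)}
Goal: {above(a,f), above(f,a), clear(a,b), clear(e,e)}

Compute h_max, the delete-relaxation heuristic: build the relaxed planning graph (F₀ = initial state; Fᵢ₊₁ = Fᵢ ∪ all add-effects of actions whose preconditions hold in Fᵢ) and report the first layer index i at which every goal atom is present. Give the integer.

F0 = init (12 atoms)
F1 = F0 ∪ {above(c,a), above(e,a), above(f,a), inpos(c), inpos(f), on(a), on(c), on(e), on(f)}  (21 atoms)
F2 = F1 ∪ {above(c,c), above(c,f), above(e,c), above(e,f), above(f,c), clear(a,b), clear(a,c), clear(a,e), clear(a,f), clear(f,a), clear(f,b), clear(f,c), clear(f,e)}  (34 atoms)
goal ⊆ F2  ⇒  h_max = 2

2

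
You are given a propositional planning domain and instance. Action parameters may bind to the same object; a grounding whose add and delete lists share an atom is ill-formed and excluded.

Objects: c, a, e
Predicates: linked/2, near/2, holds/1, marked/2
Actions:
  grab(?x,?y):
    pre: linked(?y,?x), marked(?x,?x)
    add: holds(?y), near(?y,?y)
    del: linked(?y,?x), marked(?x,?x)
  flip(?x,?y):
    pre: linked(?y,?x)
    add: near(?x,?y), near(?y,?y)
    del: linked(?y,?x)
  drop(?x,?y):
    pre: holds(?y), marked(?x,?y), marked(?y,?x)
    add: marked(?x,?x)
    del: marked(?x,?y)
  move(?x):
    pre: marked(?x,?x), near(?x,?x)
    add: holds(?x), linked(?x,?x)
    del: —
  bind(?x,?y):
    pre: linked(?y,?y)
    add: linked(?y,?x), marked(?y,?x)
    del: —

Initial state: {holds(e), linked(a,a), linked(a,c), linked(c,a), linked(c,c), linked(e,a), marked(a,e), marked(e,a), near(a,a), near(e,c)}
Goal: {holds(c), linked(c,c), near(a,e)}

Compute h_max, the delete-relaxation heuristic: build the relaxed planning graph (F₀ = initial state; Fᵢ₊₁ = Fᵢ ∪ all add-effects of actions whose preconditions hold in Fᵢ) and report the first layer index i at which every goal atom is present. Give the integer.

2

F0 = init (10 atoms)
F1 = F0 ∪ {linked(a,e), linked(c,e), marked(a,a), marked(a,c), marked(c,a), marked(c,c), marked(c,e), near(a,c), near(a,e), near(c,a), near(c,c), near(e,e)}  (22 atoms)
F2 = F1 ∪ {holds(a), holds(c), near(e,a)}  (25 atoms)
goal ⊆ F2  ⇒  h_max = 2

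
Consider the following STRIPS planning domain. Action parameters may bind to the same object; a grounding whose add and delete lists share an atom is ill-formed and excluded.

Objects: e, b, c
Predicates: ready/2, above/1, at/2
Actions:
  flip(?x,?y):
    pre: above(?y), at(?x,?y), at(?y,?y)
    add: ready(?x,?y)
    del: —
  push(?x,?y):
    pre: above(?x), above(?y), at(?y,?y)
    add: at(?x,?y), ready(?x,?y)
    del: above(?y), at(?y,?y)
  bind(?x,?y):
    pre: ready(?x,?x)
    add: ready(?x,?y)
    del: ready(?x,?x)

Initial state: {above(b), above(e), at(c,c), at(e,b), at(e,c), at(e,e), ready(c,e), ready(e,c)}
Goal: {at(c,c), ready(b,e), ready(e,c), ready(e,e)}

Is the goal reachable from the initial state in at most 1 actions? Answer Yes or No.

1. flip(e,e)  →  {above(b), above(e), at(c,c), at(e,b), at(e,c), at(e,e), ready(c,e), ready(e,c), ready(e,e)}
2. push(b,e)  →  {above(b), at(b,e), at(c,c), at(e,b), at(e,c), ready(b,e), ready(c,e), ready(e,c), ready(e,e)}
optimal plan length = 2; 2 > 1

No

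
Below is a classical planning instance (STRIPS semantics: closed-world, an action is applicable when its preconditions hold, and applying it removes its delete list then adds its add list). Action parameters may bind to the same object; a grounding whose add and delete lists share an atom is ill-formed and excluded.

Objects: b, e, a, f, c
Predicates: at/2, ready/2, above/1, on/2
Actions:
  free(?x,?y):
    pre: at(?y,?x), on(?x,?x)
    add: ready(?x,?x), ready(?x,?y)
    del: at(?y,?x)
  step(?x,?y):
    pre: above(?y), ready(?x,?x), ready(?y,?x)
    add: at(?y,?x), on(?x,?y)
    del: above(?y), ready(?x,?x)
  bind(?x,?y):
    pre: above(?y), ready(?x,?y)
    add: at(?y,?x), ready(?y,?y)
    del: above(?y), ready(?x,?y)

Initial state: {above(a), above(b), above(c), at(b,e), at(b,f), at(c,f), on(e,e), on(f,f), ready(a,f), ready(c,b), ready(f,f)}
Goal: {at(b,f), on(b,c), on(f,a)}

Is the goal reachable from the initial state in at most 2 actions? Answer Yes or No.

1. free(e,b)  →  {above(a), above(b), above(c), at(b,f), at(c,f), on(e,e), on(f,f), ready(a,f), ready(c,b), ready(e,b), ready(e,e), ready(f,f)}
2. step(f,a)  →  {above(b), above(c), at(a,f), at(b,f), at(c,f), on(e,e), on(f,a), on(f,f), ready(a,f), ready(c,b), ready(e,b), ready(e,e)}
3. bind(e,b)  →  {above(c), at(a,f), at(b,e), at(b,f), at(c,f), on(e,e), on(f,a), on(f,f), ready(a,f), ready(b,b), ready(c,b), ready(e,e)}
4. step(b,c)  →  {at(a,f), at(b,e), at(b,f), at(c,b), at(c,f), on(b,c), on(e,e), on(f,a), on(f,f), ready(a,f), ready(c,b), ready(e,e)}
optimal plan length = 4; 4 > 2

No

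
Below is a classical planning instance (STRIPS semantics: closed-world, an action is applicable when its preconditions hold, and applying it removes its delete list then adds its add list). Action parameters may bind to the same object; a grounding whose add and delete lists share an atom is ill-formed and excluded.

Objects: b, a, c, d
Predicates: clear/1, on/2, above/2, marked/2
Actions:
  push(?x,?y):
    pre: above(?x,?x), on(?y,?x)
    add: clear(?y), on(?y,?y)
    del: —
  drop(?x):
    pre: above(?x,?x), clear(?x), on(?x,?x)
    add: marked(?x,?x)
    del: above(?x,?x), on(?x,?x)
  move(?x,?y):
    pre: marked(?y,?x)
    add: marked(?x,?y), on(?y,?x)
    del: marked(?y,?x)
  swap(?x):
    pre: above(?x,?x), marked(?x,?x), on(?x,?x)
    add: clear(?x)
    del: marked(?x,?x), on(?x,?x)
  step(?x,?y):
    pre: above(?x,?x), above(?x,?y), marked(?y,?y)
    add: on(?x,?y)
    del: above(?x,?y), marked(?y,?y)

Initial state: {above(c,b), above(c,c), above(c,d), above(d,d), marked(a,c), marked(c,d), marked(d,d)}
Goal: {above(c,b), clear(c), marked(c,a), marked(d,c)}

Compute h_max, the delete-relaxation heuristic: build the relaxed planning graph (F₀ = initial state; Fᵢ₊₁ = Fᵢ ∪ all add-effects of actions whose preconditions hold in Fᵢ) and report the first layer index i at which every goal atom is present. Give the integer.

2

F0 = init (7 atoms)
F1 = F0 ∪ {marked(c,a), marked(d,c), on(a,c), on(c,d), on(d,d)}  (12 atoms)
F2 = F1 ∪ {clear(a), clear(c), clear(d), on(a,a), on(c,a), on(c,c), on(d,c)}  (19 atoms)
goal ⊆ F2  ⇒  h_max = 2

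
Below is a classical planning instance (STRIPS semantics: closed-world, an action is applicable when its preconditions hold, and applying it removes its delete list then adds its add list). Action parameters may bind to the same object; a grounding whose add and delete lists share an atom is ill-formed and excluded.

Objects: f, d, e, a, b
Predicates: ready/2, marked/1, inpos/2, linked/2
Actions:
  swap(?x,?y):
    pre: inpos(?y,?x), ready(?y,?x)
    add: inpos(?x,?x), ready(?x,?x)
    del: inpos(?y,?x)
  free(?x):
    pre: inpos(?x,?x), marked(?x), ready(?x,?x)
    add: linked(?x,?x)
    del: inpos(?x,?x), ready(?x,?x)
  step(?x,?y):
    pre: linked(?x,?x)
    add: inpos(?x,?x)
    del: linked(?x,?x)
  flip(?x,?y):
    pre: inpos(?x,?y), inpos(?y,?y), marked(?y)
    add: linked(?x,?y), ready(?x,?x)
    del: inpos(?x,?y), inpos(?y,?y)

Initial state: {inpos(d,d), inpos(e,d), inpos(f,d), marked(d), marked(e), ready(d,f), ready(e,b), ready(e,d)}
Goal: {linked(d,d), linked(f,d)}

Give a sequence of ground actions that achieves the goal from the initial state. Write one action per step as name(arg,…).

1. flip(f,d)  →  {inpos(e,d), linked(f,d), marked(d), marked(e), ready(d,f), ready(e,b), ready(e,d), ready(f,f)}
2. swap(d,e)  →  {inpos(d,d), linked(f,d), marked(d), marked(e), ready(d,d), ready(d,f), ready(e,b), ready(e,d), ready(f,f)}
3. free(d)  →  {linked(d,d), linked(f,d), marked(d), marked(e), ready(d,f), ready(e,b), ready(e,d), ready(f,f)}

flip(f,d); swap(d,e); free(d)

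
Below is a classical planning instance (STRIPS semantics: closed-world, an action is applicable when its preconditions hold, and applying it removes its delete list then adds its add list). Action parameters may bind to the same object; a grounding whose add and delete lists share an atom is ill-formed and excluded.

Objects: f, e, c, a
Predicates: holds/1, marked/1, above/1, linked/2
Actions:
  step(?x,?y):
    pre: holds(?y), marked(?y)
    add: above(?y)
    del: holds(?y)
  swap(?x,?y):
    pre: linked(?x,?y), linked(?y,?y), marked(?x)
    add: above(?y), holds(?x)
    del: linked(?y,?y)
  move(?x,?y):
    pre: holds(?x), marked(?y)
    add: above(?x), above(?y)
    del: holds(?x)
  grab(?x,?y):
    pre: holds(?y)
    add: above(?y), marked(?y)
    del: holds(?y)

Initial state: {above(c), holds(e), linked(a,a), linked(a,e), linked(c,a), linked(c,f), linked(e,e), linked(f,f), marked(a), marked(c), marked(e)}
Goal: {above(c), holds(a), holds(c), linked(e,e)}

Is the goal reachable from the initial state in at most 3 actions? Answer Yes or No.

1. swap(c,f)  →  {above(c), above(f), holds(c), holds(e), linked(a,a), linked(a,e), linked(c,a), linked(c,f), linked(e,e), marked(a), marked(c), marked(e)}
2. swap(a,a)  →  {above(a), above(c), above(f), holds(a), holds(c), holds(e), linked(a,e), linked(c,a), linked(c,f), linked(e,e), marked(a), marked(c), marked(e)}
optimal plan length = 2; 2 ≤ 3

Yes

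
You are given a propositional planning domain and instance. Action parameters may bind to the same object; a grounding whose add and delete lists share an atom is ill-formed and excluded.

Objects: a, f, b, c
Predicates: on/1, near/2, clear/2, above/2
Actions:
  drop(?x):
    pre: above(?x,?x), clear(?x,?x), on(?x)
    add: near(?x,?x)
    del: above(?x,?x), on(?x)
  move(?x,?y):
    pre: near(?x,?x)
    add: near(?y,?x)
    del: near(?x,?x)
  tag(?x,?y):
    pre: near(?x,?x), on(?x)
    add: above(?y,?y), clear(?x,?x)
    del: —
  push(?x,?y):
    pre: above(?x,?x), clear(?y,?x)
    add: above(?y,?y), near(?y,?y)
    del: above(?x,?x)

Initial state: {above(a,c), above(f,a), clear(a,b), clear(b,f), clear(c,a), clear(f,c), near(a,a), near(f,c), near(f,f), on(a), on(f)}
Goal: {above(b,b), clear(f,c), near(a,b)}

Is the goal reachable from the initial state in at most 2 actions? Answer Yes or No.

1. tag(a,f)  →  {above(a,c), above(f,a), above(f,f), clear(a,a), clear(a,b), clear(b,f), clear(c,a), clear(f,c), near(a,a), near(f,c), near(f,f), on(a), on(f)}
2. push(f,b)  →  {above(a,c), above(b,b), above(f,a), clear(a,a), clear(a,b), clear(b,f), clear(c,a), clear(f,c), near(a,a), near(b,b), near(f,c), near(f,f), on(a), on(f)}
3. move(b,a)  →  {above(a,c), above(b,b), above(f,a), clear(a,a), clear(a,b), clear(b,f), clear(c,a), clear(f,c), near(a,a), near(a,b), near(f,c), near(f,f), on(a), on(f)}
optimal plan length = 3; 3 > 2

No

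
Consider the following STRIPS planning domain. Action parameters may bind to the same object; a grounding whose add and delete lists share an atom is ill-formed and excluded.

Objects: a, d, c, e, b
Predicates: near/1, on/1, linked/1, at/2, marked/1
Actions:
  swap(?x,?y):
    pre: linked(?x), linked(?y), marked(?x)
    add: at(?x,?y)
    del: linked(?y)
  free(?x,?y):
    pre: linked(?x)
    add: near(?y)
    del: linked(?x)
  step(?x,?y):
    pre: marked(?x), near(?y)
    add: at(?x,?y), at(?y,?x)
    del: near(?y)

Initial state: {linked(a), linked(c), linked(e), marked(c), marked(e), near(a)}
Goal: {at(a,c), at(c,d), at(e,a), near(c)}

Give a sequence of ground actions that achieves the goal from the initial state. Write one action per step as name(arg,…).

swap(e,a); free(c,d); free(e,c); step(c,a); step(c,d)

1. swap(e,a)  →  {at(e,a), linked(c), linked(e), marked(c), marked(e), near(a)}
2. free(c,d)  →  {at(e,a), linked(e), marked(c), marked(e), near(a), near(d)}
3. free(e,c)  →  {at(e,a), marked(c), marked(e), near(a), near(c), near(d)}
4. step(c,a)  →  {at(a,c), at(c,a), at(e,a), marked(c), marked(e), near(c), near(d)}
5. step(c,d)  →  {at(a,c), at(c,a), at(c,d), at(d,c), at(e,a), marked(c), marked(e), near(c)}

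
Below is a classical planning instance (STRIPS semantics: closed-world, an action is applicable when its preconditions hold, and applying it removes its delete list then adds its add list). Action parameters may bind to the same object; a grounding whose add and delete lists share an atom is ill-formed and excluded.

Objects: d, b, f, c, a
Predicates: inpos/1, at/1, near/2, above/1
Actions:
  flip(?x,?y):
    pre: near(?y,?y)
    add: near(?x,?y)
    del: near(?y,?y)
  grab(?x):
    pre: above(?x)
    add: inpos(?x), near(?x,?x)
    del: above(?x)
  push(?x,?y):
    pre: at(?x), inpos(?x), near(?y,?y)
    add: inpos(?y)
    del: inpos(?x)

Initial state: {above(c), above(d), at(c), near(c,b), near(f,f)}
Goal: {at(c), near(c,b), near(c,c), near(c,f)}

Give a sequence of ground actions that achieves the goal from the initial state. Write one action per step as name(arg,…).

flip(c,f); grab(c)

1. flip(c,f)  →  {above(c), above(d), at(c), near(c,b), near(c,f)}
2. grab(c)  →  {above(d), at(c), inpos(c), near(c,b), near(c,c), near(c,f)}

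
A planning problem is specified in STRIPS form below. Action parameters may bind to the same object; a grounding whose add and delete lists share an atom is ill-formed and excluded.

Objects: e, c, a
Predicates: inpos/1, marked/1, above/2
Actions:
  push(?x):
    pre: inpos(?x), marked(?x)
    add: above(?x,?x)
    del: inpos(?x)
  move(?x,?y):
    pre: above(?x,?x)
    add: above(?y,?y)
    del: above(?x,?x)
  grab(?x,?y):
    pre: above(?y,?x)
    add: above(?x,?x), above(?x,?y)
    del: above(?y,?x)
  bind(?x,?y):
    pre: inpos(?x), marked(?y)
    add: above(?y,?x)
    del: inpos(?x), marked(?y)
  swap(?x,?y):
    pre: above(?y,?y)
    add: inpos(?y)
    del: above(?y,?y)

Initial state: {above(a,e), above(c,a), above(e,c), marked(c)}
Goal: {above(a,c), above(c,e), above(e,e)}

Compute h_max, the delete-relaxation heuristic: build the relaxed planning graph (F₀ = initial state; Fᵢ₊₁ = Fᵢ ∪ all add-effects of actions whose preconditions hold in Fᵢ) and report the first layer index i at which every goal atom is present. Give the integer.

1

F0 = init (4 atoms)
F1 = F0 ∪ {above(a,a), above(a,c), above(c,c), above(c,e), above(e,a), above(e,e)}  (10 atoms)
goal ⊆ F1  ⇒  h_max = 1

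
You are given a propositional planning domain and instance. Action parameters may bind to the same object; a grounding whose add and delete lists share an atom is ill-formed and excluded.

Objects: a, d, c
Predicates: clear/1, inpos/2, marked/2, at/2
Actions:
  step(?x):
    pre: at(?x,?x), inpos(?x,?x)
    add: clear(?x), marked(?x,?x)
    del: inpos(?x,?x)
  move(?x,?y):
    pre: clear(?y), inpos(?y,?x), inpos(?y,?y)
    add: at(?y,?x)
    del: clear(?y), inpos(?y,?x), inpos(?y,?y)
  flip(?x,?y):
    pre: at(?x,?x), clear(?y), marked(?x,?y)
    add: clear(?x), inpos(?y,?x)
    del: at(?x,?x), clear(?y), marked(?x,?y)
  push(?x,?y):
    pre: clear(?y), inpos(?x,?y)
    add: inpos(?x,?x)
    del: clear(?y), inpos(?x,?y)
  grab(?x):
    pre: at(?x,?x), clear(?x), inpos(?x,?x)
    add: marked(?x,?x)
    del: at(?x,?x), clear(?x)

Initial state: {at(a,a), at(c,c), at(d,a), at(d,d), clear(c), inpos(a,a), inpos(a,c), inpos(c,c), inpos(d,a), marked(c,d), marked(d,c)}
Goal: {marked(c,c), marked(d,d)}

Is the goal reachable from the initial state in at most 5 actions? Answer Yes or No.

1. step(a)  →  {at(a,a), at(c,c), at(d,a), at(d,d), clear(a), clear(c), inpos(a,c), inpos(c,c), inpos(d,a), marked(a,a), marked(c,d), marked(d,c)}
2. step(c)  →  {at(a,a), at(c,c), at(d,a), at(d,d), clear(a), clear(c), inpos(a,c), inpos(d,a), marked(a,a), marked(c,c), marked(c,d), marked(d,c)}
3. push(d,a)  →  {at(a,a), at(c,c), at(d,a), at(d,d), clear(c), inpos(a,c), inpos(d,d), marked(a,a), marked(c,c), marked(c,d), marked(d,c)}
4. step(d)  →  {at(a,a), at(c,c), at(d,a), at(d,d), clear(c), clear(d), inpos(a,c), marked(a,a), marked(c,c), marked(c,d), marked(d,c), marked(d,d)}
optimal plan length = 4; 4 ≤ 5

Yes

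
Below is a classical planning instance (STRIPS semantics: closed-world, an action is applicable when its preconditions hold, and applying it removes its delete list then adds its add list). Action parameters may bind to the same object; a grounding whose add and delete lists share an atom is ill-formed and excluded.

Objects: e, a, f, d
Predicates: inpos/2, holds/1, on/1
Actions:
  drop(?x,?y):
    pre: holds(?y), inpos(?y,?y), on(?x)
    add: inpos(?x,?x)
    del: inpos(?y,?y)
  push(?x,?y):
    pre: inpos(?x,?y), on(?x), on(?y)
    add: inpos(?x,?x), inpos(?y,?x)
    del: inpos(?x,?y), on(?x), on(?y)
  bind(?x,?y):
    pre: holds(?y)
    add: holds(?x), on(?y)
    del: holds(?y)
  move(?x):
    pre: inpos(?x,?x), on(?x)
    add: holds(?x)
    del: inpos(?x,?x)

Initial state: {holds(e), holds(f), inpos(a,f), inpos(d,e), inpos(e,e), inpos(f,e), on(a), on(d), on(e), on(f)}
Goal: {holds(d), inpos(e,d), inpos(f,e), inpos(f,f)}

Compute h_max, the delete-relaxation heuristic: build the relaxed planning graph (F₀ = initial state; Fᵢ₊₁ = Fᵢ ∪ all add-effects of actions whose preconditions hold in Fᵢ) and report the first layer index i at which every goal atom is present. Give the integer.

1

F0 = init (10 atoms)
F1 = F0 ∪ {holds(a), holds(d), inpos(a,a), inpos(d,d), inpos(e,d), inpos(e,f), inpos(f,a), inpos(f,f)}  (18 atoms)
goal ⊆ F1  ⇒  h_max = 1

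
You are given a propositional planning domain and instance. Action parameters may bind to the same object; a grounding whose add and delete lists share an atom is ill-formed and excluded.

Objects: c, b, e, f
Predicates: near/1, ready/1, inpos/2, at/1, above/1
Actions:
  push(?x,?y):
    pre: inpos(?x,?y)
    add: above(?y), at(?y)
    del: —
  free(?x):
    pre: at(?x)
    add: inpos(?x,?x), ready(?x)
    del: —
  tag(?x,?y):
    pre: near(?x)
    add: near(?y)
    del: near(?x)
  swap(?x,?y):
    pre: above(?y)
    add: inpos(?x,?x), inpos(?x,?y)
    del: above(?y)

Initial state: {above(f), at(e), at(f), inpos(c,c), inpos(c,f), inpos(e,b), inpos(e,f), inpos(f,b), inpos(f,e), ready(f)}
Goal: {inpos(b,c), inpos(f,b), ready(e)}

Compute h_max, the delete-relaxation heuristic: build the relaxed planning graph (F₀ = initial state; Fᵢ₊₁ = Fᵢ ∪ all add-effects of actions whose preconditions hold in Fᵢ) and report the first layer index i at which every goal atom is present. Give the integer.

F0 = init (10 atoms)
F1 = F0 ∪ {above(b), above(c), above(e), at(b), at(c), inpos(b,b), inpos(b,f), inpos(e,e), inpos(f,f), ready(e)}  (20 atoms)
F2 = F1 ∪ {inpos(b,c), inpos(b,e), inpos(c,b), inpos(c,e), inpos(e,c), inpos(f,c), ready(b), ready(c)}  (28 atoms)
goal ⊆ F2  ⇒  h_max = 2

2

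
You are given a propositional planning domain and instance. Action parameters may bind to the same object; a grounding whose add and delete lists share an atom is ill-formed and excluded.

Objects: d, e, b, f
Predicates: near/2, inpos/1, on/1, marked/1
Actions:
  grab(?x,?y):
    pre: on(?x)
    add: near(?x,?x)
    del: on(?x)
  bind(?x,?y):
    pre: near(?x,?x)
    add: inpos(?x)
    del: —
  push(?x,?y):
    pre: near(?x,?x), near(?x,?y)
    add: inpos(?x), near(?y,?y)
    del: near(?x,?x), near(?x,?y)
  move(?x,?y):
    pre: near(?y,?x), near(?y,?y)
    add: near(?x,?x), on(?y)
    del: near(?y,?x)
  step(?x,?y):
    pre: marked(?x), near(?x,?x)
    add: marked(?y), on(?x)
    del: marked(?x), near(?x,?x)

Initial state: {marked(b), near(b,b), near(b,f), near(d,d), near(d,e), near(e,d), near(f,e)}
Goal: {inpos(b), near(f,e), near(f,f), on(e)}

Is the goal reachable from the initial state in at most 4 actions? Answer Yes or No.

1. push(d,e)  →  {inpos(d), marked(b), near(b,b), near(b,f), near(e,d), near(e,e), near(f,e)}
2. push(b,f)  →  {inpos(b), inpos(d), marked(b), near(e,d), near(e,e), near(f,e), near(f,f)}
3. move(d,e)  →  {inpos(b), inpos(d), marked(b), near(d,d), near(e,e), near(f,e), near(f,f), on(e)}
optimal plan length = 3; 3 ≤ 4

Yes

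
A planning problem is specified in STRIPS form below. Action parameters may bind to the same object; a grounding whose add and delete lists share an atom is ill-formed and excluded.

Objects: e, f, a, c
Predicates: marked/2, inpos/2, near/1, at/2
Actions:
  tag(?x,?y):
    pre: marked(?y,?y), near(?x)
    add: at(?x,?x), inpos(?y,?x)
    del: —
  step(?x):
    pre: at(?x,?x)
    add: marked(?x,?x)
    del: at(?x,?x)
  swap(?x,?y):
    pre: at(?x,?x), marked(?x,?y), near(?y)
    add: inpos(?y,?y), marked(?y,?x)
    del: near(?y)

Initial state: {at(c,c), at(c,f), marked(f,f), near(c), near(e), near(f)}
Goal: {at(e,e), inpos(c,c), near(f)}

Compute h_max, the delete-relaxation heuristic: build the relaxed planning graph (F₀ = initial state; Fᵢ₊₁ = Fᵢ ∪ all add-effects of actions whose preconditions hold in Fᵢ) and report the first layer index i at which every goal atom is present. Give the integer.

2

F0 = init (6 atoms)
F1 = F0 ∪ {at(e,e), at(f,f), inpos(f,c), inpos(f,e), inpos(f,f), marked(c,c)}  (12 atoms)
F2 = F1 ∪ {inpos(c,c), inpos(c,e), inpos(c,f), marked(e,e)}  (16 atoms)
goal ⊆ F2  ⇒  h_max = 2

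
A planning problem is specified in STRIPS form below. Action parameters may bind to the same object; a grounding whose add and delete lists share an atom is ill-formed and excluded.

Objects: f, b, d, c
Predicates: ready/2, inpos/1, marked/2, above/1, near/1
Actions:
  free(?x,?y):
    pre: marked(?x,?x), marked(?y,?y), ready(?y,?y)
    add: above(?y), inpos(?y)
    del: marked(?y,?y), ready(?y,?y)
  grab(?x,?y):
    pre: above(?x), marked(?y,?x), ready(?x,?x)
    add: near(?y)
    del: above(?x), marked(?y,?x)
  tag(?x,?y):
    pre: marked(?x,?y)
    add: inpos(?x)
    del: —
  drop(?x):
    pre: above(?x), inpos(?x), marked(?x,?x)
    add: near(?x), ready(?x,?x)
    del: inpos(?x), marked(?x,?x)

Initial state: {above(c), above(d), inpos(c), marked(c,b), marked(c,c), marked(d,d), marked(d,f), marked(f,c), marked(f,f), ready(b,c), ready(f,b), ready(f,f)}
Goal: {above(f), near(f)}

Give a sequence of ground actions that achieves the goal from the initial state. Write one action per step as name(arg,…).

1. free(f,f)  →  {above(c), above(d), above(f), inpos(c), inpos(f), marked(c,b), marked(c,c), marked(d,d), marked(d,f), marked(f,c), ready(b,c), ready(f,b)}
2. drop(c)  →  {above(c), above(d), above(f), inpos(f), marked(c,b), marked(d,d), marked(d,f), marked(f,c), near(c), ready(b,c), ready(c,c), ready(f,b)}
3. grab(c,f)  →  {above(d), above(f), inpos(f), marked(c,b), marked(d,d), marked(d,f), near(c), near(f), ready(b,c), ready(c,c), ready(f,b)}

free(f,f); drop(c); grab(c,f)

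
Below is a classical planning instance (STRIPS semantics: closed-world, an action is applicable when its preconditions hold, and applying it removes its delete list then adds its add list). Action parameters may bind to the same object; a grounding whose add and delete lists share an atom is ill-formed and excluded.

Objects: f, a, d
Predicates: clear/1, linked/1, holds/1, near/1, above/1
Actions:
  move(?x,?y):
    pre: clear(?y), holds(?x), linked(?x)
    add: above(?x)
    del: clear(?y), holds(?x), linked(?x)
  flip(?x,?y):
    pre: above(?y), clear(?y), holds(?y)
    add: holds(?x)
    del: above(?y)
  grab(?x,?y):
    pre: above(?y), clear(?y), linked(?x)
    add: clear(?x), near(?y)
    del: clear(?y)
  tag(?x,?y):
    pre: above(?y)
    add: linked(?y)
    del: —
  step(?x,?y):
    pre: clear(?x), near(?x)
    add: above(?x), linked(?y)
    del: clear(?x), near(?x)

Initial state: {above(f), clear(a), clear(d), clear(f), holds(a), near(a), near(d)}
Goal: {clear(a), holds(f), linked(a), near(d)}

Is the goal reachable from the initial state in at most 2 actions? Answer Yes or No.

No

1. step(a,a)  →  {above(a), above(f), clear(d), clear(f), holds(a), linked(a), near(d)}
2. grab(a,f)  →  {above(a), above(f), clear(a), clear(d), holds(a), linked(a), near(d), near(f)}
3. flip(f,a)  →  {above(f), clear(a), clear(d), holds(a), holds(f), linked(a), near(d), near(f)}
optimal plan length = 3; 3 > 2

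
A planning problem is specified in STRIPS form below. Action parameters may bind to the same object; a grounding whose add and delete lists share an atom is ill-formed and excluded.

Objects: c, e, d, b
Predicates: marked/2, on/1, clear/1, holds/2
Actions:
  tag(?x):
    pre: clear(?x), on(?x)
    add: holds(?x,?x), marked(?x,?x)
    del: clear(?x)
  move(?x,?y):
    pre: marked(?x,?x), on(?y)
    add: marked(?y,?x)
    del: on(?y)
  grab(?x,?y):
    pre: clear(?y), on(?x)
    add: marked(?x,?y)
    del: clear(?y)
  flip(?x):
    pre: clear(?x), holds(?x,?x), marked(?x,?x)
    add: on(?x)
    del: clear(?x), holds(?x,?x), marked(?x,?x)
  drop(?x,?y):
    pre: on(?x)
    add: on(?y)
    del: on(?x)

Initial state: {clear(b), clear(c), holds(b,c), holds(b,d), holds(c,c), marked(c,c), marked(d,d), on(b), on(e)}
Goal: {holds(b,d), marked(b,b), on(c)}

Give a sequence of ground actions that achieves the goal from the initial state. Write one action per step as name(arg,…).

tag(b); flip(c)

1. tag(b)  →  {clear(c), holds(b,b), holds(b,c), holds(b,d), holds(c,c), marked(b,b), marked(c,c), marked(d,d), on(b), on(e)}
2. flip(c)  →  {holds(b,b), holds(b,c), holds(b,d), marked(b,b), marked(d,d), on(b), on(c), on(e)}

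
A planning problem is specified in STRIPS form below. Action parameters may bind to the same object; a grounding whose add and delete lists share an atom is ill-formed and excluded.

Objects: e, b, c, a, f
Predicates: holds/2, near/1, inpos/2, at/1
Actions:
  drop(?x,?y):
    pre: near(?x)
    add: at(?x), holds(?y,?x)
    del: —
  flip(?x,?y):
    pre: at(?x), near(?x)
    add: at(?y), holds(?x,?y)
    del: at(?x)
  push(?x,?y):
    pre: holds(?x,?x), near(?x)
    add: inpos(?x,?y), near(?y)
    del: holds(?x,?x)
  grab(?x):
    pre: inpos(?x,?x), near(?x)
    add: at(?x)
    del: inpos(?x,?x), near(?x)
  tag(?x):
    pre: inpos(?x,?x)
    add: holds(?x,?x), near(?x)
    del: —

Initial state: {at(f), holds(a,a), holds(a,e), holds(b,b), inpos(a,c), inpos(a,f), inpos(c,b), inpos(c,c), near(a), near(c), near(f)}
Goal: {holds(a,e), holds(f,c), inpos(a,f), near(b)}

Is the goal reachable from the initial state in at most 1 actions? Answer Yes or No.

No

1. drop(c,f)  →  {at(c), at(f), holds(a,a), holds(a,e), holds(b,b), holds(f,c), inpos(a,c), inpos(a,f), inpos(c,b), inpos(c,c), near(a), near(c), near(f)}
2. push(a,b)  →  {at(c), at(f), holds(a,e), holds(b,b), holds(f,c), inpos(a,b), inpos(a,c), inpos(a,f), inpos(c,b), inpos(c,c), near(a), near(b), near(c), near(f)}
optimal plan length = 2; 2 > 1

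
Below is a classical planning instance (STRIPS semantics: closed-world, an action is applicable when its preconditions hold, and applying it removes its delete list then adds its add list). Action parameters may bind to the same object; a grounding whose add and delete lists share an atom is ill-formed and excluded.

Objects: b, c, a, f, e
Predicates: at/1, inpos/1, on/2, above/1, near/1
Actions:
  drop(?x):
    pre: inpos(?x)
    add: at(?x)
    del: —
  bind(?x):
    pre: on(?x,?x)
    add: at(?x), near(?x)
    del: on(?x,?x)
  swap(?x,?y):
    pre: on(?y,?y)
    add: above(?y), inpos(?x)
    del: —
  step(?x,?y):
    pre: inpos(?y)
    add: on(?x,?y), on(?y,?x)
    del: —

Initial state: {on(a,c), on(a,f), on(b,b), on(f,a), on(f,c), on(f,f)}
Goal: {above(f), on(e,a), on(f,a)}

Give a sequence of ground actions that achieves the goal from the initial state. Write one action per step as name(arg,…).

swap(a,f); step(e,a)

1. swap(a,f)  →  {above(f), inpos(a), on(a,c), on(a,f), on(b,b), on(f,a), on(f,c), on(f,f)}
2. step(e,a)  →  {above(f), inpos(a), on(a,c), on(a,e), on(a,f), on(b,b), on(e,a), on(f,a), on(f,c), on(f,f)}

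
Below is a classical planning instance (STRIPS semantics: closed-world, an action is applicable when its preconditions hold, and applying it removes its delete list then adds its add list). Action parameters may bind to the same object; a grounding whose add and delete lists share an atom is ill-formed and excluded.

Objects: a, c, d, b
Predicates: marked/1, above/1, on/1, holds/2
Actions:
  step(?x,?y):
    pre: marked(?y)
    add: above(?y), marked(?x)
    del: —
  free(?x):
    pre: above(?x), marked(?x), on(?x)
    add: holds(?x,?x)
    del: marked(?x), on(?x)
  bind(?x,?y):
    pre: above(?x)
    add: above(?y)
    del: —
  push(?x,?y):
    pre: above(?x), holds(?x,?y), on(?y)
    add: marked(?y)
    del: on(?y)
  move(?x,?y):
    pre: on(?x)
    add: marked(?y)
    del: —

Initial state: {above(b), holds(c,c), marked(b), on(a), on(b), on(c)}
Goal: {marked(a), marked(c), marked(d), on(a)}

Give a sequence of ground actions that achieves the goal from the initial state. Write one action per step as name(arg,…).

1. step(a,b)  →  {above(b), holds(c,c), marked(a), marked(b), on(a), on(b), on(c)}
2. step(c,a)  →  {above(a), above(b), holds(c,c), marked(a), marked(b), marked(c), on(a), on(b), on(c)}
3. step(d,a)  →  {above(a), above(b), holds(c,c), marked(a), marked(b), marked(c), marked(d), on(a), on(b), on(c)}

step(a,b); step(c,a); step(d,a)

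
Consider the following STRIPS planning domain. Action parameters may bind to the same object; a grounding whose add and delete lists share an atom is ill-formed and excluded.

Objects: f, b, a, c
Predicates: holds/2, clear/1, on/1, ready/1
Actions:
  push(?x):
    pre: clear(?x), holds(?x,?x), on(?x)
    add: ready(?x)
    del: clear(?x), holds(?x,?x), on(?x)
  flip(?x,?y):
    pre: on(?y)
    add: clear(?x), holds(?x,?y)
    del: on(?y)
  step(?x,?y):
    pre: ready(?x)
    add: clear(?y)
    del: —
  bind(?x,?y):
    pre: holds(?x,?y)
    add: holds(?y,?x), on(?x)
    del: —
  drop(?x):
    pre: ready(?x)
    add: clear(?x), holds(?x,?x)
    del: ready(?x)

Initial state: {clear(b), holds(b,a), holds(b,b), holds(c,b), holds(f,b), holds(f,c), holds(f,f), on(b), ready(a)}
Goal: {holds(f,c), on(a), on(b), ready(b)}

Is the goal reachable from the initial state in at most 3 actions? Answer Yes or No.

Yes

1. push(b)  →  {holds(b,a), holds(c,b), holds(f,b), holds(f,c), holds(f,f), ready(a), ready(b)}
2. bind(b,a)  →  {holds(a,b), holds(b,a), holds(c,b), holds(f,b), holds(f,c), holds(f,f), on(b), ready(a), ready(b)}
3. bind(a,b)  →  {holds(a,b), holds(b,a), holds(c,b), holds(f,b), holds(f,c), holds(f,f), on(a), on(b), ready(a), ready(b)}
optimal plan length = 3; 3 ≤ 3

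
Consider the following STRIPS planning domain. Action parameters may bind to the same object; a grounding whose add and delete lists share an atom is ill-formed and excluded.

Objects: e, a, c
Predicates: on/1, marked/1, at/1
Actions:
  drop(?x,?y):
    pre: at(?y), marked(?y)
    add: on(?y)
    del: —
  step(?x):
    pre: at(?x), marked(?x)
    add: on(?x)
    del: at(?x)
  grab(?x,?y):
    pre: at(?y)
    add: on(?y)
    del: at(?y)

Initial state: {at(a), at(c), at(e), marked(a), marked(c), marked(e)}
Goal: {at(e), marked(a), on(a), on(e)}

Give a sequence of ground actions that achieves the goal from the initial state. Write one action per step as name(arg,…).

1. drop(e,e)  →  {at(a), at(c), at(e), marked(a), marked(c), marked(e), on(e)}
2. drop(e,a)  →  {at(a), at(c), at(e), marked(a), marked(c), marked(e), on(a), on(e)}

drop(e,e); drop(e,a)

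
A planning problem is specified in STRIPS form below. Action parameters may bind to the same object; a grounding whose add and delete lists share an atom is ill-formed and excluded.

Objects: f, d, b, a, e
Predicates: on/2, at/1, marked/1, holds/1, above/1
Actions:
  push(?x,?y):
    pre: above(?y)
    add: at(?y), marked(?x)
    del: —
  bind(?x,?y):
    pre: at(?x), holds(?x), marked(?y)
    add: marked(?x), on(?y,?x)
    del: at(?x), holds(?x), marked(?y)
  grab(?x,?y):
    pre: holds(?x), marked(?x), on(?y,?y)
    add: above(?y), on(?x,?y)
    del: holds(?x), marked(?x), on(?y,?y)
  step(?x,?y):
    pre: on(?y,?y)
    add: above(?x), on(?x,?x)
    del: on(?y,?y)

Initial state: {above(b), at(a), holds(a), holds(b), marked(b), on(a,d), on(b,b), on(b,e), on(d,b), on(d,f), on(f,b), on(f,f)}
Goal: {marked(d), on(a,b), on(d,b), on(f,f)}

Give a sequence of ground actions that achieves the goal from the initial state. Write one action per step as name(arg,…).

push(d,b); push(a,b); bind(b,a)

1. push(d,b)  →  {above(b), at(a), at(b), holds(a), holds(b), marked(b), marked(d), on(a,d), on(b,b), on(b,e), on(d,b), on(d,f), on(f,b), on(f,f)}
2. push(a,b)  →  {above(b), at(a), at(b), holds(a), holds(b), marked(a), marked(b), marked(d), on(a,d), on(b,b), on(b,e), on(d,b), on(d,f), on(f,b), on(f,f)}
3. bind(b,a)  →  {above(b), at(a), holds(a), marked(b), marked(d), on(a,b), on(a,d), on(b,b), on(b,e), on(d,b), on(d,f), on(f,b), on(f,f)}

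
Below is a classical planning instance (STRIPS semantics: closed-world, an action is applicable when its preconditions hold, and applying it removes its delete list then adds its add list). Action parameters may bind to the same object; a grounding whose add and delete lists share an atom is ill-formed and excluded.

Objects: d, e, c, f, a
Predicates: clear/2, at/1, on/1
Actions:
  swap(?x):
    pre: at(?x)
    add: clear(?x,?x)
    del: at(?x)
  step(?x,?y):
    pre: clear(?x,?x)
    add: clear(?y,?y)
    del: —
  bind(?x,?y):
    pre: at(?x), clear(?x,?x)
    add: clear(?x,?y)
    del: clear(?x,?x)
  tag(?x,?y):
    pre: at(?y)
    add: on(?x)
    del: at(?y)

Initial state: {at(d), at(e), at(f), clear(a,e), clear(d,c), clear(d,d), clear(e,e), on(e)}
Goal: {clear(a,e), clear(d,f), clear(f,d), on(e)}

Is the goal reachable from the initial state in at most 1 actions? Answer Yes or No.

1. step(d,f)  →  {at(d), at(e), at(f), clear(a,e), clear(d,c), clear(d,d), clear(e,e), clear(f,f), on(e)}
2. bind(d,f)  →  {at(d), at(e), at(f), clear(a,e), clear(d,c), clear(d,f), clear(e,e), clear(f,f), on(e)}
3. bind(f,d)  →  {at(d), at(e), at(f), clear(a,e), clear(d,c), clear(d,f), clear(e,e), clear(f,d), on(e)}
optimal plan length = 3; 3 > 1

No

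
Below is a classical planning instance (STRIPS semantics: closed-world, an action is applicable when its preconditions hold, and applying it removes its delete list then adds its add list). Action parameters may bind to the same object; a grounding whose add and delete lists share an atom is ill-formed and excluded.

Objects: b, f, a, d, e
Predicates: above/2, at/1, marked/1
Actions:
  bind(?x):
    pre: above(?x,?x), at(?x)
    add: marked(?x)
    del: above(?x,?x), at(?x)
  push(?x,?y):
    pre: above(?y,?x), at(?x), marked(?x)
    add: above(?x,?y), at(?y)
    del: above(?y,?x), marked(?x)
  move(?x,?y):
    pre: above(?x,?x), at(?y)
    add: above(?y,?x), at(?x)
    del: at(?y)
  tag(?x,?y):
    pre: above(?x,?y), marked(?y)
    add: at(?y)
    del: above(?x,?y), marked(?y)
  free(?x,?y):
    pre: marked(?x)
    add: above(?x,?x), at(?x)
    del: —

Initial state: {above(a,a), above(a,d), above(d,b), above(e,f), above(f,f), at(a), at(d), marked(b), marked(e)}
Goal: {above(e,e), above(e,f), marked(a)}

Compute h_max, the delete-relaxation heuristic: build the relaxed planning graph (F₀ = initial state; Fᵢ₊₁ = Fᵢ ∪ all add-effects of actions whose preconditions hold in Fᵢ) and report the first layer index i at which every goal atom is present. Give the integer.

1

F0 = init (9 atoms)
F1 = F0 ∪ {above(a,f), above(b,b), above(d,a), above(d,f), above(e,e), at(b), at(e), at(f), marked(a)}  (18 atoms)
goal ⊆ F1  ⇒  h_max = 1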